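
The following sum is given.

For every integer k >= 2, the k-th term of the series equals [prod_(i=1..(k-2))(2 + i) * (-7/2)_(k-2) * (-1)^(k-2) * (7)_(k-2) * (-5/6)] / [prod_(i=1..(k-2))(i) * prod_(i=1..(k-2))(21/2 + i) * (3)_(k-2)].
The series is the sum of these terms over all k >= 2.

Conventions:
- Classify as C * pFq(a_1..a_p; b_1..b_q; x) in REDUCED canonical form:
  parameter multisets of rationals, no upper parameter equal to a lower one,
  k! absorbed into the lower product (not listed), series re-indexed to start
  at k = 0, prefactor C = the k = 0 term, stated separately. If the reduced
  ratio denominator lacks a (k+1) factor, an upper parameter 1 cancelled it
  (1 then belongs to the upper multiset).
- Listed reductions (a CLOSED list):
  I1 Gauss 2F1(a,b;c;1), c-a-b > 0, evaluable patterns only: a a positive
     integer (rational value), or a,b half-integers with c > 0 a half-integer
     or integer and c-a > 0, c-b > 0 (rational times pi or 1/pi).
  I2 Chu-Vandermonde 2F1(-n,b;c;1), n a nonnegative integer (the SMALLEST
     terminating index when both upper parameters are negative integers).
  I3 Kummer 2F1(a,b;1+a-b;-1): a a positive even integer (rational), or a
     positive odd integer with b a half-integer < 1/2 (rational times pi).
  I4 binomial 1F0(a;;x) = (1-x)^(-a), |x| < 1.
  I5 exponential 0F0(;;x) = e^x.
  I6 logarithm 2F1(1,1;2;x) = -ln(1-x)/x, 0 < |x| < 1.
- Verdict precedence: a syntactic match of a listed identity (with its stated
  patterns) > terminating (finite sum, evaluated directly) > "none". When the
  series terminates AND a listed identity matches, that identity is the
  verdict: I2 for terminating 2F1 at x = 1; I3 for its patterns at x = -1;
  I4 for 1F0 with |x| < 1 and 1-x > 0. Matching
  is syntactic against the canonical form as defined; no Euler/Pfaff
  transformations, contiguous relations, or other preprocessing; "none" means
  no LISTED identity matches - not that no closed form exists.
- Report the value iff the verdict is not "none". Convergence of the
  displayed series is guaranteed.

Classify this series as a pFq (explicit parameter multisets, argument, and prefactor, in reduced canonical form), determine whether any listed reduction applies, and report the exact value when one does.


At argument -1: a 2F1 with upper {-7/2, 7}, lower {23/2}, scaled by C = -5/6. Verdict (x = -1): Kummer (I3) applies (x = -1; c = 23/2 equals 1+a-b for upper {-7/2, 7}: listed pattern). Sum: (-24249225/16777216) * pi.

Structural cue: x = (-1) and the parameter 3 appears in both the upper and lower lists and cancels.
Adjacent-term ratio: r(k) = (-1) * (k-7/2) (k+7) / [(k+23/2) (k+1)] ; factor over Q: parameters, x = (-1), and C = -5/6.


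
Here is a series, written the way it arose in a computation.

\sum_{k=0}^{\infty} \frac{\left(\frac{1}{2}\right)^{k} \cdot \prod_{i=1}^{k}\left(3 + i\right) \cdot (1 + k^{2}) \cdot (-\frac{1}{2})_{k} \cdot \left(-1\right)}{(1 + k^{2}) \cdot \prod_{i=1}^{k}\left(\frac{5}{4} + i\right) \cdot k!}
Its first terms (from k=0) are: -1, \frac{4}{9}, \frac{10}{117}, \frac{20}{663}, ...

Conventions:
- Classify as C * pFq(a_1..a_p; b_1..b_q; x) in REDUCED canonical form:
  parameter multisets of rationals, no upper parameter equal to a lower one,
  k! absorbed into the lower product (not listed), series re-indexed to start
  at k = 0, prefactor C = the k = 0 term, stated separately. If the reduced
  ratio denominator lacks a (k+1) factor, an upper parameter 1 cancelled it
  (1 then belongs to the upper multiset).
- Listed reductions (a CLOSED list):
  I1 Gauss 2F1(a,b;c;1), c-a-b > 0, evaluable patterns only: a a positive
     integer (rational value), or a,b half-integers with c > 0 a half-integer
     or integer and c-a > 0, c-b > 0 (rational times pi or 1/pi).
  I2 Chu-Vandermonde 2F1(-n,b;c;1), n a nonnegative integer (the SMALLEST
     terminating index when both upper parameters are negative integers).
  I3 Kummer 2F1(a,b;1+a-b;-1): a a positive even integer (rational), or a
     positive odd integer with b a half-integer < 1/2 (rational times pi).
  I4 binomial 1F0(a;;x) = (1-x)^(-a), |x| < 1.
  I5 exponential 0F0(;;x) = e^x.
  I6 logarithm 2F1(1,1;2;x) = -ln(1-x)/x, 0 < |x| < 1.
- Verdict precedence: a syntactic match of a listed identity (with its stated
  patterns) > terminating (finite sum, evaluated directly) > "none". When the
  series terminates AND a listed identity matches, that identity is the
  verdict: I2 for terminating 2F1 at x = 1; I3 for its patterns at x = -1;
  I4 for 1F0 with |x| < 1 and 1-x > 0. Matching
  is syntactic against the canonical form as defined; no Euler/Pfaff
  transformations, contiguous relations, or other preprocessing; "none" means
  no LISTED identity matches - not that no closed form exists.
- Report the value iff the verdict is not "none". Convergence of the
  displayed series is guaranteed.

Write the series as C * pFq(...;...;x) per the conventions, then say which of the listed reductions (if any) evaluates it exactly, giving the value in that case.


At argument \frac{1}{2}: a 2F1 with upper {-\frac{1}{2}, 4}, lower {\frac{9}{4}}, scaled by C = -1. Verdict: no listed reduction: x = \frac{1}{2} and upper {-\frac{1}{2}, 4} fail every I1-I6 pattern.

The tell: t_0 being -1, striking the common factor k^2 + 1 reduces the term (prefactor -1).
Term ratio: r(k) = \frac{1}{2} * (k-\frac{1}{2}) (k+4) / [(k+\frac{9}{4}) (k+1)] - rational; roots negated = parameters, x = \frac{1}{2}, C = -1.


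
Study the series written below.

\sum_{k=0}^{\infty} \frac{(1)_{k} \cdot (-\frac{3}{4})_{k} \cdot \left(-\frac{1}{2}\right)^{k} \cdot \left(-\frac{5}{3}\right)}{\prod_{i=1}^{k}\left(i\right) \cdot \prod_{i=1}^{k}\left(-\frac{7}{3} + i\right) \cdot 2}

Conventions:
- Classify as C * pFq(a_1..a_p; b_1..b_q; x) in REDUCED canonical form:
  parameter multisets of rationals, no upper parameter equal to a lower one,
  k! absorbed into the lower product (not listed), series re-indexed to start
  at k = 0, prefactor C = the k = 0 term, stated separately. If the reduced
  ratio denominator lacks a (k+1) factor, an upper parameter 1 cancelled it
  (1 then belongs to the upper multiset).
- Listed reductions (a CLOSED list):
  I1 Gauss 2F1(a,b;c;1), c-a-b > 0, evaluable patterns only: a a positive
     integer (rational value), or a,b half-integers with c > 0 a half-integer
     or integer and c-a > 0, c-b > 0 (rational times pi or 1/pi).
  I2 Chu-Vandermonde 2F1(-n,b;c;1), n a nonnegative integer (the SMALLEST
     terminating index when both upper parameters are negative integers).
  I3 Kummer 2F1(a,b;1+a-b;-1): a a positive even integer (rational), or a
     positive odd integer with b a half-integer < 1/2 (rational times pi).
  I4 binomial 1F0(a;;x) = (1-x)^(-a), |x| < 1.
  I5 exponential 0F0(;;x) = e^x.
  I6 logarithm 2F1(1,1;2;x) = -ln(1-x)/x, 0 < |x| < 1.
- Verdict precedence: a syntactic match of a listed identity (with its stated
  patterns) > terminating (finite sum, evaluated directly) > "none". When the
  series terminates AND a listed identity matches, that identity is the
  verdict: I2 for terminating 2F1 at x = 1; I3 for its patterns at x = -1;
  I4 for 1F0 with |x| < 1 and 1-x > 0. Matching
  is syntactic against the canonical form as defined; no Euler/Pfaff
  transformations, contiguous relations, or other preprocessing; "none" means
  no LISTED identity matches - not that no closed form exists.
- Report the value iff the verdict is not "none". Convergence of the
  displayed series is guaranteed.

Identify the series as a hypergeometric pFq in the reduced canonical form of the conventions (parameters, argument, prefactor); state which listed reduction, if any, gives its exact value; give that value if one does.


Canonical form: C = -\frac{5}{6} times 2F1 with upper {-\frac{3}{4}, 1}, lower {-\frac{4}{3}}, x = -\frac{1}{2}. Verdict: none - at argument -\frac{1}{2} the multisets {-\frac{3}{4}, 1} ; {-\frac{4}{3}} match no listed identity.

Key observation: from the first term -\frac{5}{6}: the product of the first k integers (prefactor -5/6) is k!.
Adjacent-term ratio: r(k) = -\frac{1}{2} * (k-\frac{3}{4}) (k+1) / [(k-\frac{4}{3}) (k+1)] - poly over poly, x = -\frac{1}{2} from leading terms; C = -\frac{5}{6} at k = 0.


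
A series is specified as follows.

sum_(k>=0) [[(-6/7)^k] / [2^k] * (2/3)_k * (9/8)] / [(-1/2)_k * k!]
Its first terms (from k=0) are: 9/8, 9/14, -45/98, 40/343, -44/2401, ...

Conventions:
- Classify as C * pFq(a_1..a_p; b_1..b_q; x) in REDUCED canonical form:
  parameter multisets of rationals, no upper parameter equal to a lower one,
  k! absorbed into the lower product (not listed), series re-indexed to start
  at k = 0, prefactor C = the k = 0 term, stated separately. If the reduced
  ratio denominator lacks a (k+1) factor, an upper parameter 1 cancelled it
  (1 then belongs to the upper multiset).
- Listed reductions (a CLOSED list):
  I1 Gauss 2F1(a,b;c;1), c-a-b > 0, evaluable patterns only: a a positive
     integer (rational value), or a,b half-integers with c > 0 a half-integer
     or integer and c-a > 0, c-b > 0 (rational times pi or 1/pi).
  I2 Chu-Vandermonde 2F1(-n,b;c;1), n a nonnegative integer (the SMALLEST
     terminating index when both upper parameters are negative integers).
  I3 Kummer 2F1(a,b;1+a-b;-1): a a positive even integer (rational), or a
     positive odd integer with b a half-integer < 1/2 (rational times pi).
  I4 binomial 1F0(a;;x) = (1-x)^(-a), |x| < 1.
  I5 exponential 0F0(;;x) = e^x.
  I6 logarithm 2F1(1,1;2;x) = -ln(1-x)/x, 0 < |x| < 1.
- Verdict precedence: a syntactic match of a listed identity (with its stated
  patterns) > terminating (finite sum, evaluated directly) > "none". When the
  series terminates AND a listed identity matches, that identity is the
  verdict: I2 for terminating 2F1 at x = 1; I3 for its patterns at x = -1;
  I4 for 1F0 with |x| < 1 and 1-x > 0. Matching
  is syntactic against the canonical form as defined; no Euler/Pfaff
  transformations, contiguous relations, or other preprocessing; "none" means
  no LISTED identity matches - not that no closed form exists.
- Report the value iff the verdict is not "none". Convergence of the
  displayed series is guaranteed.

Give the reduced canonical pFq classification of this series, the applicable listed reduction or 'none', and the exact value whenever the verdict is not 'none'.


x = -3/7 here; the reduced form reads 1F1, upper {2/3}, lower {-1/2}, C = 9/8. Verdict: none. A 1F1 with upper {2/3} fits none of I1-I6 at x = -3/7; the sum runs forever.

Key step: from the first term 9/8: the two k-th powers (prefactor 9/8) combine into one argument.
Adjacent-term ratio: r(k) = (-3/7) * (k+2/3) / [(k-1/2) (k+1)] ; factor over Q: parameters, x = (-3/7), and C = 9/8.


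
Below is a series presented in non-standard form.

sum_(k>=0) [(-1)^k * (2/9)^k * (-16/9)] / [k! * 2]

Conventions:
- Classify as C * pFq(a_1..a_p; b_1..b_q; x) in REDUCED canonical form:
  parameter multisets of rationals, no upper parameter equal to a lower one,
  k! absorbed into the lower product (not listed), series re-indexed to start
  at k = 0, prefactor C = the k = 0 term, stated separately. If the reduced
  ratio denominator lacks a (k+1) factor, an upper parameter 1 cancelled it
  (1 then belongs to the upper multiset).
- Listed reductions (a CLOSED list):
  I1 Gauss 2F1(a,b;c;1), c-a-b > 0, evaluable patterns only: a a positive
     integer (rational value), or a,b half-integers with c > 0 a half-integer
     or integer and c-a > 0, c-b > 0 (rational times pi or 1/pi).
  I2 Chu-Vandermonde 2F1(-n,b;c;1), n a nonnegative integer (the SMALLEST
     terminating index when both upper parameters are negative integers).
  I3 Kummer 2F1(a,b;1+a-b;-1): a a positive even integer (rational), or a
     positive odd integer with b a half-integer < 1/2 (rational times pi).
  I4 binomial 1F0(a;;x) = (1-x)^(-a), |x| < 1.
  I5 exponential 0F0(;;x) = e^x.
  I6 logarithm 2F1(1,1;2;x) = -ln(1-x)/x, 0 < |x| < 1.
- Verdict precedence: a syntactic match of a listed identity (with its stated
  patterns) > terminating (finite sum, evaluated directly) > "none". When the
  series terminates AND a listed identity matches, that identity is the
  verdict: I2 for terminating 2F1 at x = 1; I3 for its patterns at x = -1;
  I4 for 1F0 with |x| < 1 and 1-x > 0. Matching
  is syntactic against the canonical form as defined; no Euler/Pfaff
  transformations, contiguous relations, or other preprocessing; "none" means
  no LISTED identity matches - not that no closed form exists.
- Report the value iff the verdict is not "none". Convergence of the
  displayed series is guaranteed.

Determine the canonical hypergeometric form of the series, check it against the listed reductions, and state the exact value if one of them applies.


This is -8/9 * 0F0(-; -; -2/9) in reduced canonical form. Verdict: the I5 exponential reduction fires (the 0F0 exponential series at x = -2/9). Sum: (-8/9) * e^(-2/9).

The tell: with t_0 = -8/9, the (-1)^k factor (prefactor -8/9) folds into the argument's sign.
Term ratio: r(k) = (-2/9) * 1 / [(k+1)] - rational; roots negated = parameters, x = (-2/9), C = -8/9.


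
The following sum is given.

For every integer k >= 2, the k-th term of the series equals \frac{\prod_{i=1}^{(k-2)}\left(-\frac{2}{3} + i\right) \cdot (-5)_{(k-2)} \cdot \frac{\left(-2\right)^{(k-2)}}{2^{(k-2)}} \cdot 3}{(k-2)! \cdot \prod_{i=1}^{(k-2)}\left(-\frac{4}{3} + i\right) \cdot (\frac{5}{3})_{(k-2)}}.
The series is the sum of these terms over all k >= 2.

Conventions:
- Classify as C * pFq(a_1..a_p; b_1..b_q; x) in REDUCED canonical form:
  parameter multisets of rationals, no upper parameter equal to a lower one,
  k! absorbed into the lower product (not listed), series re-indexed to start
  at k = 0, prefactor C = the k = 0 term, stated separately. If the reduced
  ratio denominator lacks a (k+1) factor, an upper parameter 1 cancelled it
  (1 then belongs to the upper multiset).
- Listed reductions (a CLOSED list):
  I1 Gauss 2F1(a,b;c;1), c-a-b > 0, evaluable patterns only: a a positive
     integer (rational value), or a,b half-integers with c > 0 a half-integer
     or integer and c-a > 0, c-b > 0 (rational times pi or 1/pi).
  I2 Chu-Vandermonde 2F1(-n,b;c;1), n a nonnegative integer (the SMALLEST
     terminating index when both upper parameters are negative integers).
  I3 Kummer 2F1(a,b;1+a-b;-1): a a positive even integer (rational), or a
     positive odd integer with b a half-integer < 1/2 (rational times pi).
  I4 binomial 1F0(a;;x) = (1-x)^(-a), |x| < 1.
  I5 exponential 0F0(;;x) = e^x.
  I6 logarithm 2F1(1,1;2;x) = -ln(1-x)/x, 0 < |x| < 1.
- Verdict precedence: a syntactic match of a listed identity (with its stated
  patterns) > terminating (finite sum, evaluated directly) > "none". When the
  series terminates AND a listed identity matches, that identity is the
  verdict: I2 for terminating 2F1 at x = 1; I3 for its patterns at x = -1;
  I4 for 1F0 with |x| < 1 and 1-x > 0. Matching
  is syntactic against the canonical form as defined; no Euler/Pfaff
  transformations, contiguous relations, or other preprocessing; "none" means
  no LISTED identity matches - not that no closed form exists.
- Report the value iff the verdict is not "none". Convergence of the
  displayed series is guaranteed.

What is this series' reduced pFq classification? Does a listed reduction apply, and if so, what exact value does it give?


Key step: with t_0 = 3, the two k-th powers (prefactor 3) combine into one argument.
Adjacent-term ratio: r(k) = -1 * (k-5) (k+\frac{1}{3}) / [(k-\frac{1}{3}) (k+\frac{5}{3}) (k+1)] - rational in k, leading ratio -1; with t_0 = 3, classification follows.

This is 3 * 2F2(-5, \frac{1}{3}; -\frac{1}{3}, \frac{5}{3}; -1) in reduced canonical form. Verdict: terminating - no listed pattern fits, but -5 in the upper list cuts the series at k = 5; direct evaluation. Sum: -\frac{4175493}{164560}.


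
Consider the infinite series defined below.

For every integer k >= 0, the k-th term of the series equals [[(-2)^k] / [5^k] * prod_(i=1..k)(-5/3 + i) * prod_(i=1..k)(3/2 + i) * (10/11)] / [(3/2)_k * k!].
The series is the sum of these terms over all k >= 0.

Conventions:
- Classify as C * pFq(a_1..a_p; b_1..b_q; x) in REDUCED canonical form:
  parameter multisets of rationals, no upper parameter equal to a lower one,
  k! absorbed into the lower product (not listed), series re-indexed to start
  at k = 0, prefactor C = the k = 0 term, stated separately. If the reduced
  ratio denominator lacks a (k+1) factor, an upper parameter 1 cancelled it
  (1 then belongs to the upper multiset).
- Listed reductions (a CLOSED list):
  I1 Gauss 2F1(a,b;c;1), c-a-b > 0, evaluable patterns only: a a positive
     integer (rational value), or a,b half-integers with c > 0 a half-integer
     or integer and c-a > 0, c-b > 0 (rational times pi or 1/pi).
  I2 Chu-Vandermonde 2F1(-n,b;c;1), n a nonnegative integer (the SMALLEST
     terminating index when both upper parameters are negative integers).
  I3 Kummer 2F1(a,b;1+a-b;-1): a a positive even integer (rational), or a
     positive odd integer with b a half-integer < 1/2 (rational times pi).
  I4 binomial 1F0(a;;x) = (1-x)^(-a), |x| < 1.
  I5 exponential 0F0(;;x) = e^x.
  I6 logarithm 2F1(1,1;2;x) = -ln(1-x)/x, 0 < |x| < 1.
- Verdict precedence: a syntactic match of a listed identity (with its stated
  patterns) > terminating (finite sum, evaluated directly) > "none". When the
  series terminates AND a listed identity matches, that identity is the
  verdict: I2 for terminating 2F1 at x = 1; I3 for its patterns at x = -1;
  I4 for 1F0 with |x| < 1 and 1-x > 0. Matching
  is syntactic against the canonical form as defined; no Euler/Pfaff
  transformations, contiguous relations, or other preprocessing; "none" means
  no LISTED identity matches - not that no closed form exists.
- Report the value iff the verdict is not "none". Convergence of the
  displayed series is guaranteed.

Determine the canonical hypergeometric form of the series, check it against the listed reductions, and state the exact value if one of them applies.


x = -2/5 here; the reduced form reads 2F1, upper {-2/3, 5/2}, lower {3/2}, C = 10/11. Verdict: none - at argument -2/5 the multisets {-2/3, 5/2} ; {3/2} match no listed identity.

First insight: with t_0 = 10/11, the two geometric factors (C = 10/11) combine into one argument.
Adjacent-term ratio: r(k) = (-2/5) * (k-2/3) (k+5/2) / [(k+3/2) (k+1)] ; factor over Q: parameters, x = (-2/5), and C = 10/11.


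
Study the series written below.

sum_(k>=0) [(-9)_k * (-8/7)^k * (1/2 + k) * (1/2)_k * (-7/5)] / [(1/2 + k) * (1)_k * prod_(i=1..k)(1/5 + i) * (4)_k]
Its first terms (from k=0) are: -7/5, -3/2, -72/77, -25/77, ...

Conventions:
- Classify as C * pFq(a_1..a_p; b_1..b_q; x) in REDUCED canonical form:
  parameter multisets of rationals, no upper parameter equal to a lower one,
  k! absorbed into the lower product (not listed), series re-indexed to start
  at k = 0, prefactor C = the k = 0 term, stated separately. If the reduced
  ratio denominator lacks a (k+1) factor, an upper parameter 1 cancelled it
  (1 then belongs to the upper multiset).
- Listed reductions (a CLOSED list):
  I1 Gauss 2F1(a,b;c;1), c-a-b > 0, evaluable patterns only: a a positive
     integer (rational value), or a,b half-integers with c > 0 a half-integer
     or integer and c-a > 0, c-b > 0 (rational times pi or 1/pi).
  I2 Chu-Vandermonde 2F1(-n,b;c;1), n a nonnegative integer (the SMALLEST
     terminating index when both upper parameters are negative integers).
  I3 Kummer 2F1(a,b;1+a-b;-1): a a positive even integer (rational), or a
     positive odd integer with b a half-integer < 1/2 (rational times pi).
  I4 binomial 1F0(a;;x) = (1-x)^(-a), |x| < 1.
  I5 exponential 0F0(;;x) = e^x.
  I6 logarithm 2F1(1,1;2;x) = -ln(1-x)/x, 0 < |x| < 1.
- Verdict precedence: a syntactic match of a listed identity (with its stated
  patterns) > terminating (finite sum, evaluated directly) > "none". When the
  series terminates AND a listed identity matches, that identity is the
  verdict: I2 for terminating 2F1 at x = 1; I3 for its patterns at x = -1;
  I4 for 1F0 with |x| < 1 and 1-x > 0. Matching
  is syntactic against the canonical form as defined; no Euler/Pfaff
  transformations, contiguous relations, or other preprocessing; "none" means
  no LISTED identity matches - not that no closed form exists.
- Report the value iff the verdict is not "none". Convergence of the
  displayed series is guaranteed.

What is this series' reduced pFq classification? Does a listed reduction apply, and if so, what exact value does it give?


This is -7/5 * 2F2(-9, 1/2; 6/5, 4; -8/7) in reduced canonical form. Verdict: terminating. (-9)_k vanishes past k = 9, leaving a 10-term sum, computed directly. Hence: -289323232179227536/68319834774556365.

Key step: from the first term -7/5: (1)_k (prefactor -7/5) is k! itself.
Consecutive-term ratio: r(k) = (-8/7) * (k-9) (k+1/2) / [(k+6/5) (k+4) (k+1)] - rational in k. x = (-8/7); t_0 = -7/5; negate the roots.


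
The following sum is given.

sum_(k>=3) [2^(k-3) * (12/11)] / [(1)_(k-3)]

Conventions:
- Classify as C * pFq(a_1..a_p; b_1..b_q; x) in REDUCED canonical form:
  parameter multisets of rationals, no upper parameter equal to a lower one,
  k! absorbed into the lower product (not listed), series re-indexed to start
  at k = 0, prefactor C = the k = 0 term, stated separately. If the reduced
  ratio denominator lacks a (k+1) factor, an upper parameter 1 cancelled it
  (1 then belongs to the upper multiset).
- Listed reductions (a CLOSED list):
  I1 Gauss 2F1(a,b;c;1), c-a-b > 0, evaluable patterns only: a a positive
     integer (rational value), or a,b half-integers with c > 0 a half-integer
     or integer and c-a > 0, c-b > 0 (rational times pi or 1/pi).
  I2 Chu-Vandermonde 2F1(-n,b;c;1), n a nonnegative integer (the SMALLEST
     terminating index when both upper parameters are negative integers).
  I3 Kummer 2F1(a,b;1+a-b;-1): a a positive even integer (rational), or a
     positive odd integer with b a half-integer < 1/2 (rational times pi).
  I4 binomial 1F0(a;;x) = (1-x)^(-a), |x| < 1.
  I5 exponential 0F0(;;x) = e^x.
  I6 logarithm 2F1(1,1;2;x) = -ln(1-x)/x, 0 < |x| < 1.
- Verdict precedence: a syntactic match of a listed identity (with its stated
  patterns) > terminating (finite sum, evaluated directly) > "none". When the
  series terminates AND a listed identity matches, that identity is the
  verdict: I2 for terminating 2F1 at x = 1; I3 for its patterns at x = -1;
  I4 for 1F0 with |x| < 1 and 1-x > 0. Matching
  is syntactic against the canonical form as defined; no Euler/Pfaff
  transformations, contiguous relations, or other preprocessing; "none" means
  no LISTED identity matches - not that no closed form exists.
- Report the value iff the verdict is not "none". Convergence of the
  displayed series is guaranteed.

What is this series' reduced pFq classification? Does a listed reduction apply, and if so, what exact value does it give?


Reduced: x = 2, 0F0, upper = {-}, lower = {-}, C = 12/11. Verdict: exponential (I5) applies (the 0F0 exponential series at x = 2). Hence: (12/11) * e^(2).

Key observation: x = 2 and (1)_k (C = 12/11, x = 2) is k! itself.
Step ratio: r(k) = 2 * 1 / [(k+1)] - rational; roots negated = parameters, x = 2, C = 12/11.


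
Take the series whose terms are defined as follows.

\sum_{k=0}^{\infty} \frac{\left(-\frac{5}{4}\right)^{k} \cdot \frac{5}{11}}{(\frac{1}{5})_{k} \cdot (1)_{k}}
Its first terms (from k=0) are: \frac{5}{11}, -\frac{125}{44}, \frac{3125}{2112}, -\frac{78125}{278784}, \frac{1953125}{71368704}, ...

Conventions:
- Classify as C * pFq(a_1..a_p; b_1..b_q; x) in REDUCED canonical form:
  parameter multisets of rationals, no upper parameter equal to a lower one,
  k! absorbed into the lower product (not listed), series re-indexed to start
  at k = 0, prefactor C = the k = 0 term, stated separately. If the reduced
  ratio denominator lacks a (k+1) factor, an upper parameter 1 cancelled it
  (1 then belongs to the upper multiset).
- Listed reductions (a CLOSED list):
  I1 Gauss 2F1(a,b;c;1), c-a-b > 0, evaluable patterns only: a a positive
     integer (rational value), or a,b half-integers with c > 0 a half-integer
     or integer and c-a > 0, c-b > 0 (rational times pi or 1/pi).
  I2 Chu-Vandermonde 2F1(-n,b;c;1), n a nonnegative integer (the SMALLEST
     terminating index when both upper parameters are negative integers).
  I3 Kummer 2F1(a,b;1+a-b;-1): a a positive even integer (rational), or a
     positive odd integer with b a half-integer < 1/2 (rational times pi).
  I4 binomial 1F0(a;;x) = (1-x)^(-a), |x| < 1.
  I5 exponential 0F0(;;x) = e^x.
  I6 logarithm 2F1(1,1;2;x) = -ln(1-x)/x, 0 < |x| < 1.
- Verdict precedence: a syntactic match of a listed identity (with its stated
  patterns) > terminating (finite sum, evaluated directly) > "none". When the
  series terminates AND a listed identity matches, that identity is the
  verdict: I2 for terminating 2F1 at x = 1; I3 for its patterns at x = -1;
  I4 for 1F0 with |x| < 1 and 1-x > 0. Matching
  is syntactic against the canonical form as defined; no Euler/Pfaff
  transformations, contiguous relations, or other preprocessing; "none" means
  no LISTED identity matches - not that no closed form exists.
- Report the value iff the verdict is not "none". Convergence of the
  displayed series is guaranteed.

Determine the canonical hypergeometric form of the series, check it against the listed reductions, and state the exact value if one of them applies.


With C = \frac{5}{11}: the canonical form is 0F1(-; \frac{1}{5}; -\frac{5}{4}). Verdict: none (x = -\frac{5}{4}): each listed identity misses the multisets {-} ; {\frac{1}{5}}.

Key observation: t_0 being \frac{5}{11}, (1)_k (C = 5/11) is k! itself.
Step ratio: r(k) = -\frac{5}{4} * 1 / [(k+\frac{1}{5}) (k+1)] - rational; roots negated = parameters, x = -\frac{5}{4}, C = \frac{5}{11}.


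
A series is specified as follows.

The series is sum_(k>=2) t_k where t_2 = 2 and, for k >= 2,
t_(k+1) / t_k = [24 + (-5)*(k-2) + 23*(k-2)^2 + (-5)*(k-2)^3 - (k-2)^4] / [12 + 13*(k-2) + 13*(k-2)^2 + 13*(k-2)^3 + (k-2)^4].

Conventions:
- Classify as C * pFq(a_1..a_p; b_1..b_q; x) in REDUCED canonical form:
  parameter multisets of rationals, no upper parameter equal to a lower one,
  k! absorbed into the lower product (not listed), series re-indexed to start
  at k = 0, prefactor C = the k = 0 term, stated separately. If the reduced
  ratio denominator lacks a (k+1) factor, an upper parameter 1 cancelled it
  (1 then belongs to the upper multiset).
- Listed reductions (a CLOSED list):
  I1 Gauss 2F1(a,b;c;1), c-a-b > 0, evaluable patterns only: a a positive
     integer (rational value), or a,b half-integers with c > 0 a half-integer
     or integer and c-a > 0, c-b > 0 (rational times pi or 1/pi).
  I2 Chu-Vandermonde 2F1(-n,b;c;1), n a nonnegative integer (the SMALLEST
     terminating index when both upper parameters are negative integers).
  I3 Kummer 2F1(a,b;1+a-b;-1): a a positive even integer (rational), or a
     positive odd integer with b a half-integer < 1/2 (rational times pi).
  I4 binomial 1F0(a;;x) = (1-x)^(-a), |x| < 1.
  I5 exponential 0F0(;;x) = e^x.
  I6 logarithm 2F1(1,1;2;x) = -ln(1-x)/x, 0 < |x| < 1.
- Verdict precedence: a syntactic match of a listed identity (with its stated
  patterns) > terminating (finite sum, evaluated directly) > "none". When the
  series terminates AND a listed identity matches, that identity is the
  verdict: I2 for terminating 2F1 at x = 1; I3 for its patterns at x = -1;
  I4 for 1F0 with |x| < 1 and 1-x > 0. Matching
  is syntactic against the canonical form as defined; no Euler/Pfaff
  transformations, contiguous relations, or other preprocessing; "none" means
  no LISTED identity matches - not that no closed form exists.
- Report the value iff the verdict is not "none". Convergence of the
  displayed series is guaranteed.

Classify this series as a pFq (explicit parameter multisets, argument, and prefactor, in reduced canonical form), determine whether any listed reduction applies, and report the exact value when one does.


Reduced: x = -1, 2F1, upper = {-3, 8}, lower = {12}, C = 2. Verdict at x = -1: Kummer (I3) matches (x = -1; c = 12 equals 1+a-b for upper {-3, 8}: listed pattern). Sum: 66/7.

First insight: from the first term 2: factor the ratio over Q (prefactor 2): negated roots = parameters.
Ratio: r(k) = (-1) * (k-3) (k+8) / [(k+12) (k+1)] ; factor over Q: parameters, x = (-1), and C = 2.


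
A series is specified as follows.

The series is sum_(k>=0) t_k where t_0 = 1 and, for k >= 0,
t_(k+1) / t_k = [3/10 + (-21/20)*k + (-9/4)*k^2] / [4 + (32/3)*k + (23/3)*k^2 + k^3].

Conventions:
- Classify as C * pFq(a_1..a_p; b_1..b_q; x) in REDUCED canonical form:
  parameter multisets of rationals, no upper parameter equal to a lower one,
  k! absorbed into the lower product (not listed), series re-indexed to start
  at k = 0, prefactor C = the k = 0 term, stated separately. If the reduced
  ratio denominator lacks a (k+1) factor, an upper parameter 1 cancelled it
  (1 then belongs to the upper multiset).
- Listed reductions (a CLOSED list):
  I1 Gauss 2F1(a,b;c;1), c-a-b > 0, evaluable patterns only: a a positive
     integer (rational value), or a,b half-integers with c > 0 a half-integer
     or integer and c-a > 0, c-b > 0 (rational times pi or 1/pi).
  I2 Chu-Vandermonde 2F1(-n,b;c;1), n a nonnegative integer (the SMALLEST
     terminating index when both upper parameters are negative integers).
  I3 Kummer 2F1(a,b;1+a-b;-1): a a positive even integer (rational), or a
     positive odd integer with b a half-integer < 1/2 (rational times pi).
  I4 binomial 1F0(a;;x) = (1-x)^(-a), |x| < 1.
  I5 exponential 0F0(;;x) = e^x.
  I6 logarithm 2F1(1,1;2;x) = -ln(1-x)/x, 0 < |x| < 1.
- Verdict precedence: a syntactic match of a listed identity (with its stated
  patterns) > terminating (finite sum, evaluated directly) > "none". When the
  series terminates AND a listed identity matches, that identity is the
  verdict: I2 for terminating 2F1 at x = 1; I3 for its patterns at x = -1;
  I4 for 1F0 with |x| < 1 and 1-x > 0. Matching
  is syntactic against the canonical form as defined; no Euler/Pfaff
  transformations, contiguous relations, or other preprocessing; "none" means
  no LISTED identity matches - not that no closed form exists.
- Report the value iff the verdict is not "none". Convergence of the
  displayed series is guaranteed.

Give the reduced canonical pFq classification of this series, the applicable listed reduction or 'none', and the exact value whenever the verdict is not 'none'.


Classification (C = 1): 1F1 with upper {-1/5}, lower {6}, argument x = -9/4. Verdict: no listed reduction: x = -9/4 and upper {-1/5} fail every I1-I6 pattern.

Structural cue: with t_0 = 1, factor the ratio over Q (C = 1): negated roots = parameters.
Consecutive-term ratio: r(k) = (-9/4) * (k-1/5) / [(k+6) (k+1)] - rational in k. x = (-9/4); t_0 = 1; negate the roots.


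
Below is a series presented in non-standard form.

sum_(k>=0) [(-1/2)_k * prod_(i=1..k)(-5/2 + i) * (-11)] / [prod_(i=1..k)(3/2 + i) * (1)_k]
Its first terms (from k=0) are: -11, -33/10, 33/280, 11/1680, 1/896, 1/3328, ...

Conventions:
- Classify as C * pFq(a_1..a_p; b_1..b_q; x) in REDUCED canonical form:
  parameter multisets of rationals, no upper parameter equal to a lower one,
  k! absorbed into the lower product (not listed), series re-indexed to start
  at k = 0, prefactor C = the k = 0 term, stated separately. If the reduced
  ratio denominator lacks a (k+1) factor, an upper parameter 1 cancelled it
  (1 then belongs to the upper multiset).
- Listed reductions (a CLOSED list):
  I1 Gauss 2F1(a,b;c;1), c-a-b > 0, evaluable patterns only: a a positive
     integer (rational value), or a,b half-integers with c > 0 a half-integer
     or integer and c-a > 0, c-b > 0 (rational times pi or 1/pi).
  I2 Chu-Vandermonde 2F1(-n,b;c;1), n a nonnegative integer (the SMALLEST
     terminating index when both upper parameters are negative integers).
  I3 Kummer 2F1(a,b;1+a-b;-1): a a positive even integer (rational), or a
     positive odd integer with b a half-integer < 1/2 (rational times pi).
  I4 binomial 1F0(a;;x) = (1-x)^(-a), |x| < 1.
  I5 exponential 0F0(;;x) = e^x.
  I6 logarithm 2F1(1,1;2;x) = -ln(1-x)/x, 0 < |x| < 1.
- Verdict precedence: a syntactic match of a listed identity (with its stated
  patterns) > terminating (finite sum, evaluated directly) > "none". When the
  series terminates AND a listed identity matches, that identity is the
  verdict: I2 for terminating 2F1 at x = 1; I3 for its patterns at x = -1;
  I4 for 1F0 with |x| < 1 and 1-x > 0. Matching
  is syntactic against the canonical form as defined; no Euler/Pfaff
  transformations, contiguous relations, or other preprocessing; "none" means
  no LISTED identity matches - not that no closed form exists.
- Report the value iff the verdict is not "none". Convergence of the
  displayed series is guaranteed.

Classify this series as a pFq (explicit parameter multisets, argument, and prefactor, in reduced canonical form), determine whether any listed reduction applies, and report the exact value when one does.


At argument 1: a 2F1 with upper {-3/2, -1/2}, lower {5/2}, scaled by C = -11. Verdict: Gauss (I1, half-integer pattern) applies (x = 1; upper {-3/2, -1/2} half-integers, c = 5/2 in the evaluable pattern). Hence: (-1155/256) * pi.

Structural cue: t_0 being -11, (1)_k (prefactor -11) is k! itself.
Step ratio: r(k) = 1 * (k-3/2) (k-1/2) / [(k+5/2) (k+1)] - rational in k. x = 1; t_0 = -11; negate the roots.


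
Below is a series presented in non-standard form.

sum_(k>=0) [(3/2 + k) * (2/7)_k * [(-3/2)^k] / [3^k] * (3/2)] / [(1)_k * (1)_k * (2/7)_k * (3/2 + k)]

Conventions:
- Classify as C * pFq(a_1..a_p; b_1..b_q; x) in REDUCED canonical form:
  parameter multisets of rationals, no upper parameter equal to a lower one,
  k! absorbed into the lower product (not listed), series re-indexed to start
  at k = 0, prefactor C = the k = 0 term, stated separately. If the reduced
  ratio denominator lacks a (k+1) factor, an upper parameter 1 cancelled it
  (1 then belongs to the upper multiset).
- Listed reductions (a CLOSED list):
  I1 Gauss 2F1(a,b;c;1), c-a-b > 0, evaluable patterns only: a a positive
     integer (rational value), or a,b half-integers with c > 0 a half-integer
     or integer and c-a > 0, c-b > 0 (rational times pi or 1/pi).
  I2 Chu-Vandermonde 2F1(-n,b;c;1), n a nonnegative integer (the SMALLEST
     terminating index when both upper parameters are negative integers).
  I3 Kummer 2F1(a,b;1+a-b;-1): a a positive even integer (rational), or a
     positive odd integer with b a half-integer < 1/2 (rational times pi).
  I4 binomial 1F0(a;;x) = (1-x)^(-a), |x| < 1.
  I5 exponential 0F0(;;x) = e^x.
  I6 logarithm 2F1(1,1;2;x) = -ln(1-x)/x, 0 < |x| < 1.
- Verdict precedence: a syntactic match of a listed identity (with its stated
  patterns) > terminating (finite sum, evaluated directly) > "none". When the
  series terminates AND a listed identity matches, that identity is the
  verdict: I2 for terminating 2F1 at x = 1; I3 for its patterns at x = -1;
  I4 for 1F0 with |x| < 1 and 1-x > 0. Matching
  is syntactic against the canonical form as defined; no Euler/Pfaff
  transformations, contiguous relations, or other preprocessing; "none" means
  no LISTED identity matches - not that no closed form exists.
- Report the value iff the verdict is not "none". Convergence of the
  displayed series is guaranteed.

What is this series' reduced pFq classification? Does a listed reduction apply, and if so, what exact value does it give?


The tell: t_0 being 3/2, the parameter 2/7 appears in both the upper and lower lists and cancels (alongside the other common factor).
Term ratio: r(k) = (-1/2) * 1 / [(k+1) (k+1)] - poly over poly, x = (-1/2) from leading terms; C = 3/2 at k = 0.

The series (x = -1/2) is 0F1: upper {-}, lower {1}, prefactor 3/2. Verdict: none - this 0F1 at x = -1/2 matches no listed pattern, and upper {-} holds no stopper.


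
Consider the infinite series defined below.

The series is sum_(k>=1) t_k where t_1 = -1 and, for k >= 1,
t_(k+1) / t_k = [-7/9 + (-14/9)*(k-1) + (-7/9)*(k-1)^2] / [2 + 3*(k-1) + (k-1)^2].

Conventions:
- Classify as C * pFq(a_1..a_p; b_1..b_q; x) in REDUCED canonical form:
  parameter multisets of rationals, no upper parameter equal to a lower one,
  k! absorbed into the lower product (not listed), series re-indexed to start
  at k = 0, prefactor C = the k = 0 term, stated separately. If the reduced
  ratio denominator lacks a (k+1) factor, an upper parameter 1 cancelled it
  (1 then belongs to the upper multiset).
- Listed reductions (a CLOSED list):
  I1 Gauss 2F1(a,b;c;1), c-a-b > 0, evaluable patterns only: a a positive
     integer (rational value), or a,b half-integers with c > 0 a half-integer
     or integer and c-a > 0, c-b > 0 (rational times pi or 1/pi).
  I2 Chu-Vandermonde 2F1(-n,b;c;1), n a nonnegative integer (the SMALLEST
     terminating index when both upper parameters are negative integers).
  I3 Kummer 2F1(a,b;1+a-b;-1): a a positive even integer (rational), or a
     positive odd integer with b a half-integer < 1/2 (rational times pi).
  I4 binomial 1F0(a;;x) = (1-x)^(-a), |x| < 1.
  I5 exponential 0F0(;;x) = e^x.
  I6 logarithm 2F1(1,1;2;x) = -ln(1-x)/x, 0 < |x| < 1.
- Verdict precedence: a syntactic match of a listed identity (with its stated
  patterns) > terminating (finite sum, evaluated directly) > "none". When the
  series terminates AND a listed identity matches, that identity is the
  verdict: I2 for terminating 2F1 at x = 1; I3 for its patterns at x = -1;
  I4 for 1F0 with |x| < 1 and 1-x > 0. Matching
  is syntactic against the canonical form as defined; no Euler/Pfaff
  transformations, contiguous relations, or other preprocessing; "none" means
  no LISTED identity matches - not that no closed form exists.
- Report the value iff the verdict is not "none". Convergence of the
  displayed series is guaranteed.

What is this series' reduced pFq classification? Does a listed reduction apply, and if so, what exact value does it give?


With C = -1: the canonical form is 2F1(1, 1; 2; -7/9). Verdict: the logarithmic series (I6) matches (the logarithm: parameters (1,1;2), x = -7/9). Sum: (-9/7) * ln(16/9).

Key step: x = (-7/9) and the expanded ratio factors over Q; C = -1, x = -7/9, roots give parameters.
Step ratio: r(k) = (-7/9) * (k+1) (k+1) / [(k+2) (k+1)] - rational in k. x = (-7/9); t_0 = -1; negate the roots.


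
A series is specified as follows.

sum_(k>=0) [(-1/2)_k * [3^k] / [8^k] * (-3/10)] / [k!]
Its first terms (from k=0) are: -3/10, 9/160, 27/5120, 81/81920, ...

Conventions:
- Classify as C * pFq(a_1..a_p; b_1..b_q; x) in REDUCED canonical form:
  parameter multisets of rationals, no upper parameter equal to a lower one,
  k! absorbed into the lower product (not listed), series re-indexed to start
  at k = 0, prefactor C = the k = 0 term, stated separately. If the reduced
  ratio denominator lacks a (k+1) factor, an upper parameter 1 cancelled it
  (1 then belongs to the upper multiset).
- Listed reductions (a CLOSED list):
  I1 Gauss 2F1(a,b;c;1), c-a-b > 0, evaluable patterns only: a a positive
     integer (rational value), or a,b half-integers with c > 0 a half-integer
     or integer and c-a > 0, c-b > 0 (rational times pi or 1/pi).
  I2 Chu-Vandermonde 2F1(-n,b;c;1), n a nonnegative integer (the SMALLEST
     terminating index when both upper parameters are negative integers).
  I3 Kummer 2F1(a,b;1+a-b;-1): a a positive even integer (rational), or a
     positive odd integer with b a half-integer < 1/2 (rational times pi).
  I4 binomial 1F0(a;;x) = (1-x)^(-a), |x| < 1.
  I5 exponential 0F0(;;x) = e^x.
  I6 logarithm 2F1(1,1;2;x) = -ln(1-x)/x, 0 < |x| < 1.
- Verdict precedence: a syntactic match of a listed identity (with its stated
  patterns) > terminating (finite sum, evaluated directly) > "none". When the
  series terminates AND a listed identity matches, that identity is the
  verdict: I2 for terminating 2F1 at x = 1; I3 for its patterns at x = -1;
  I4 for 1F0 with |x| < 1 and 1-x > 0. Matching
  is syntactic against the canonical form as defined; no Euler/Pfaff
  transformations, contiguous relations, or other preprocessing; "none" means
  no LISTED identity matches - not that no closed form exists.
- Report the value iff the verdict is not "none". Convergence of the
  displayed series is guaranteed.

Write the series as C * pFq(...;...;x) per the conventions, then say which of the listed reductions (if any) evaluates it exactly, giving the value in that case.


Prefactor -3/10, argument 3/8: 1F0 with upper {-1/2} over lower {-}. Verdict at x = 3/8: binomial (I4) matches (the 1F0 binomial series: exponent 1/2, x = 3/8). Its exact value is (-3/10) * (5/8)^(1/2).

Key observation: x = (3/8) and the two geometric factors (C = -3/10) combine into one argument.
Term ratio: r(k) = (3/8) * (k-1/2) / [(k+1)] - poly over poly, x = (3/8) from leading terms; C = -3/10 at k = 0.
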